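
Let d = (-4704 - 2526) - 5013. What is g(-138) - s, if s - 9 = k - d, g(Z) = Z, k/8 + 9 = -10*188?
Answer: 2722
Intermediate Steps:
d = -12243 (d = -7230 - 5013 = -12243)
k = -15112 (k = -72 + 8*(-10*188) = -72 + 8*(-1880) = -72 - 15040 = -15112)
s = -2860 (s = 9 + (-15112 - 1*(-12243)) = 9 + (-15112 + 12243) = 9 - 2869 = -2860)
g(-138) - s = -138 - 1*(-2860) = -138 + 2860 = 2722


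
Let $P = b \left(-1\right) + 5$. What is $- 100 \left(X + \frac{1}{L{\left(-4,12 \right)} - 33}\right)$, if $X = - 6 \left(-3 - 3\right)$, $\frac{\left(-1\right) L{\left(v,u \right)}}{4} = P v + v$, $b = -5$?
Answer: $- \frac{514900}{143} \approx -3600.7$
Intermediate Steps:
$P = 10$ ($P = \left(-5\right) \left(-1\right) + 5 = 5 + 5 = 10$)
$L{\left(v,u \right)} = - 44 v$ ($L{\left(v,u \right)} = - 4 \left(10 v + v\right) = - 4 \cdot 11 v = - 44 v$)
$X = 36$ ($X = \left(-6\right) \left(-6\right) = 36$)
$- 100 \left(X + \frac{1}{L{\left(-4,12 \right)} - 33}\right) = - 100 \left(36 + \frac{1}{\left(-44\right) \left(-4\right) - 33}\right) = - 100 \left(36 + \frac{1}{176 - 33}\right) = - 100 \left(36 + \frac{1}{143}\right) = \left(-100\right) \frac{5149}{143} = - \frac{514900}{143}$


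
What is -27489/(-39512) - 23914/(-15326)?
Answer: 62099381/27525496 ≈ 2.2561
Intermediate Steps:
-27489/(-39512) - 23914/(-15326) = -27489*(-1/39512) - 23914*(-1/15326) = 2499/3592 + 11957/7663 = 62099381/27525496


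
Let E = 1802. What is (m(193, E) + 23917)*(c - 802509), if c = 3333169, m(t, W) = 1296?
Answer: 63805530580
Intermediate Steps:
(m(193, E) + 23917)*(c - 802509) = (1296 + 23917)*(3333169 - 802509) = 25213*2530660 = 63805530580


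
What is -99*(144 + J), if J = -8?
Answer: -13464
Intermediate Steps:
-99*(144 + J) = -99*(144 - 8) = -99*136 = -13464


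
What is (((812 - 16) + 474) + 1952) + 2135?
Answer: 5357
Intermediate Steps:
(((812 - 16) + 474) + 1952) + 2135 = ((796 + 474) + 1952) + 2135 = (1270 + 1952) + 2135 = 3222 + 2135 = 5357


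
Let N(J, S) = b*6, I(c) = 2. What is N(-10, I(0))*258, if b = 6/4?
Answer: 2322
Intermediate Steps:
b = 3/2 (b = 6*(¼) = 3/2 ≈ 1.5000)
N(J, S) = 9 (N(J, S) = (3/2)*6 = 9)
N(-10, I(0))*258 = 9*258 = 2322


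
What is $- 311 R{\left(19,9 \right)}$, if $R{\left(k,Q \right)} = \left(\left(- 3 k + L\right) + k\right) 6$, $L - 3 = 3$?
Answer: $59712$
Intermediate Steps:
$L = 6$ ($L = 3 + 3 = 6$)
$R{\left(k,Q \right)} = 36 - 12 k$ ($R{\left(k,Q \right)} = \left(\left(- 3 k + 6\right) + k\right) 6 = \left(\left(6 - 3 k\right) + k\right) 6 = \left(6 - 2 k\right) 6 = 36 - 12 k$)
$- 311 R{\left(19,9 \right)} = - 311 \left(36 - 228\right) = \left(-311\right) \left(-192\right) = 59712$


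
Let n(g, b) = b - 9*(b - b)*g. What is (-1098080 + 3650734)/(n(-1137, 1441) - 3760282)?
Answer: -2552654/3758841 ≈ -0.67911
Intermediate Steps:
n(g, b) = b (n(g, b) = b - 9*0*g = b - 0*g = b - 1*0 = b + 0 = b)
(-1098080 + 3650734)/(n(-1137, 1441) - 3760282) = (-1098080 + 3650734)/(1441 - 3760282) = 2552654/(-3758841) = 2552654*(-1/3758841) = -2552654/3758841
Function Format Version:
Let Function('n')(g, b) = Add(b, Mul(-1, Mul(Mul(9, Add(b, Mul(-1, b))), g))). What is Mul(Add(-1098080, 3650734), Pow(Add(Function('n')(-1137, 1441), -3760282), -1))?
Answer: Rational(-2552654, 3758841) ≈ -0.67911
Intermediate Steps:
Function('n')(g, b) = b (Function('n')(g, b) = Add(b, Mul(-1, Mul(Mul(9, 0), g))) = Add(b, Mul(-1, Mul(0, g))) = Add(b, Mul(-1, 0)) = Add(b, 0) = b)
Mul(Add(-1098080, 3650734), Pow(Add(Function('n')(-1137, 1441), -3760282), -1)) = Mul(Add(-1098080, 3650734), Pow(Add(1441, -3760282), -1)) = Mul(2552654, Pow(-3758841, -1)) = Mul(2552654, Rational(-1, 3758841)) = Rational(-2552654, 3758841)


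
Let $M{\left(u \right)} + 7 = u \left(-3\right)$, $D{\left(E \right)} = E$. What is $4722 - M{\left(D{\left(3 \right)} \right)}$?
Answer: $4738$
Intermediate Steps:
$M{\left(u \right)} = -7 - 3 u$ ($M{\left(u \right)} = -7 + u \left(-3\right) = -7 - 3 u$)
$4722 - M{\left(D{\left(3 \right)} \right)} = 4722 - \left(-7 - 9\right) = 4722 - -16 = 4722 + 16 = 4738$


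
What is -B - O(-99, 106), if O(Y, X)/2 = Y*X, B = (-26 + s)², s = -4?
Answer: 20088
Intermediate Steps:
B = 900 (B = (-26 - 4)² = (-30)² = 900)
O(Y, X) = 2*X*Y (O(Y, X) = 2*(Y*X) = 2*(X*Y) = 2*X*Y)
-B - O(-99, 106) = -1*900 - 2*106*(-99) = -900 - 1*(-20988) = -900 + 20988 = 20088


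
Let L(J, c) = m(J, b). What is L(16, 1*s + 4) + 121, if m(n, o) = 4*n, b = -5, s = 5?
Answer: 185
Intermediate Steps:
L(J, c) = 4*J
L(16, 1*s + 4) + 121 = 4*16 + 121 = 64 + 121 = 185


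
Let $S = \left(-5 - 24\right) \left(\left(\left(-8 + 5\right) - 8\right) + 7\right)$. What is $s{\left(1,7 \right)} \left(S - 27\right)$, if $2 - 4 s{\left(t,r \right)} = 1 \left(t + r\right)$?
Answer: $- \frac{267}{2} \approx -133.5$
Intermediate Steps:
$s{\left(t,r \right)} = \frac{1}{2} - \frac{r}{4} - \frac{t}{4}$ ($s{\left(t,r \right)} = \frac{1}{2} - \frac{1 \left(t + r\right)}{4} = \frac{1}{2} - \frac{1 \left(r + t\right)}{4} = \frac{1}{2} - \frac{r + t}{4} = \frac{1}{2} - \left(\frac{r}{4} + \frac{t}{4}\right) = \frac{1}{2} - \frac{r}{4} - \frac{t}{4}$)
$S = 116$ ($S = - 29 \left(\left(-3 - 8\right) + 7\right) = - 29 \left(-11 + 7\right) = \left(-29\right) \left(-4\right) = 116$)
$s{\left(1,7 \right)} \left(S - 27\right) = \left(\frac{1}{2} - \frac{7}{4} - \frac{1}{4}\right) \left(116 - 27\right) = \left(\frac{1}{2} - \frac{7}{4} - \frac{1}{4}\right) 89 = \left(- \frac{3}{2}\right) 89 = - \frac{267}{2}$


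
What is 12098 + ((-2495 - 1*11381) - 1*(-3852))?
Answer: 2074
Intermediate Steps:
12098 + ((-2495 - 1*11381) - 1*(-3852)) = 12098 + ((-2495 - 11381) + 3852) = 12098 + (-13876 + 3852) = 12098 - 10024 = 2074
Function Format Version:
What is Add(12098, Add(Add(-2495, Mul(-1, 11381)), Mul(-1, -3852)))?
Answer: 2074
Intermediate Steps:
Add(12098, Add(Add(-2495, Mul(-1, 11381)), Mul(-1, -3852))) = Add(12098, Add(Add(-2495, -11381), 3852)) = Add(12098, Add(-13876, 3852)) = Add(12098, -10024) = 2074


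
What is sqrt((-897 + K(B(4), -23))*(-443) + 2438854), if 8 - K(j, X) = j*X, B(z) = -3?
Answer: 4*sqrt(178953) ≈ 1692.1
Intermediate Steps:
K(j, X) = 8 - X*j (K(j, X) = 8 - j*X = 8 - X*j)
sqrt((-897 + K(B(4), -23))*(-443) + 2438854) = sqrt((-897 + (8 - 1*(-23)*(-3)))*(-443) + 2438854) = sqrt((-897 + (8 - 69))*(-443) + 2438854) = sqrt((-897 - 61)*(-443) + 2438854) = sqrt(-958*(-443) + 2438854) = sqrt(424394 + 2438854) = sqrt(2863248) = 4*sqrt(178953)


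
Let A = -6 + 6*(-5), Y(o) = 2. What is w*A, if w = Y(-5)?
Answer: -72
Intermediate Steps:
A = -36 (A = -6 - 30 = -36)
w = 2
w*A = 2*(-36) = -72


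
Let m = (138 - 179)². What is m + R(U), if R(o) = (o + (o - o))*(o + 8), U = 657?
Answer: 438586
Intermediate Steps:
m = 1681 (m = (-41)² = 1681)
R(o) = o*(8 + o) (R(o) = (o + 0)*(8 + o) = o*(8 + o))
m + R(U) = 1681 + 657*(8 + 657) = 1681 + 657*665 = 1681 + 436905 = 438586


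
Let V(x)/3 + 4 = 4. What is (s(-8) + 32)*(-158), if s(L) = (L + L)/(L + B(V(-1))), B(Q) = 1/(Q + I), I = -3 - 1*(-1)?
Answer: -91008/17 ≈ -5353.4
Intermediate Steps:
V(x) = 0 (V(x) = -12 + 3*4 = -12 + 12 = 0)
I = -2 (I = -3 + 1 = -2)
B(Q) = 1/(-2 + Q) (B(Q) = 1/(Q - 2) = 1/(-2 + Q))
s(L) = 2*L/(-1/2 + L) (s(L) = (L + L)/(L + 1/(-2 + 0)) = (2*L)/(L + 1/(-2)) = (2*L)/(L - 1/2) = (2*L)/(-1/2 + L) = 2*L/(-1/2 + L))
(s(-8) + 32)*(-158) = (4*(-8)/(-1 + 2*(-8)) + 32)*(-158) = (4*(-8)/(-1 - 16) + 32)*(-158) = (4*(-8)/(-17) + 32)*(-158) = (4*(-8)*(-1/17) + 32)*(-158) = (32/17 + 32)*(-158) = (576/17)*(-158) = -91008/17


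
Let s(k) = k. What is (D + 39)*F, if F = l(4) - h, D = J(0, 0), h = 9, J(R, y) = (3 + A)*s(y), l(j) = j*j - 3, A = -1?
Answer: 156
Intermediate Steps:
l(j) = -3 + j² (l(j) = j² - 3 = -3 + j²)
J(R, y) = 2*y (J(R, y) = (3 - 1)*y = 2*y)
D = 0 (D = 2*0 = 0)
F = 4 (F = (-3 + 4²) - 1*9 = (-3 + 16) - 9 = 13 - 9 = 4)
(D + 39)*F = (0 + 39)*4 = 39*4 = 156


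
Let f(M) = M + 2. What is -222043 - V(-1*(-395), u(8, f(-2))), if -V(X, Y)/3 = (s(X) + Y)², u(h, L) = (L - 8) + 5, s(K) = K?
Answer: 238949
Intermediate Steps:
f(M) = 2 + M
u(h, L) = -3 + L (u(h, L) = (-8 + L) + 5 = -3 + L)
V(X, Y) = -3*(X + Y)²
-222043 - V(-1*(-395), u(8, f(-2))) = -222043 - (-3)*(-1*(-395) + (-3 + (2 - 2)))² = -222043 - (-3)*(395 + (-3 + 0))² = -222043 - (-3)*(395 - 3)² = -222043 - (-3)*392² = -222043 - (-3)*153664 = -222043 - 1*(-460992) = -222043 + 460992 = 238949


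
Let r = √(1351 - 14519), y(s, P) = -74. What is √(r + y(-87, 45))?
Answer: √(-74 + 4*I*√823) ≈ 5.5921 + 10.26*I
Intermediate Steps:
r = 4*I*√823 (r = √(-13168) = 4*I*√823 ≈ 114.75*I)
√(r + y(-87, 45)) = √(4*I*√823 - 74) = √(-74 + 4*I*√823)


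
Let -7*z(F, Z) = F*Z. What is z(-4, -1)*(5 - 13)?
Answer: 32/7 ≈ 4.5714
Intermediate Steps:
z(F, Z) = -F*Z/7
z(-4, -1)*(5 - 13) = (-⅐*(-4)*(-1))*(5 - 13) = -4/7*(-8) = 32/7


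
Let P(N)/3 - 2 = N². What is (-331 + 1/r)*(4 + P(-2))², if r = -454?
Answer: -36366550/227 ≈ -1.6021e+5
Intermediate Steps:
P(N) = 6 + 3*N²
(-331 + 1/r)*(4 + P(-2))² = (-331 + 1/(-454))*(4 + (6 + 3*(-2)²))² = (-331 - 1/454)*(4 + (6 + 3*4))² = -150275*(4 + (6 + 12))²/454 = -150275*(4 + 18)²/454 = -150275/454*22² = -150275/454*484 = -36366550/227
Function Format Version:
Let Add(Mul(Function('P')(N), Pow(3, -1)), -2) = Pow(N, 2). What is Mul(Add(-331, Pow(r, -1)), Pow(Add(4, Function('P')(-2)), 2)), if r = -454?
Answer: Rational(-36366550, 227) ≈ -1.6021e+5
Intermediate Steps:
Function('P')(N) = Add(6, Mul(3, Pow(N, 2)))
Mul(Add(-331, Pow(r, -1)), Pow(Add(4, Function('P')(-2)), 2)) = Mul(Add(-331, Pow(-454, -1)), Pow(Add(4, Add(6, Mul(3, Pow(-2, 2)))), 2)) = Mul(Add(-331, Rational(-1, 454)), Pow(Add(4, Add(6, Mul(3, 4))), 2)) = Mul(Rational(-150275, 454), Pow(Add(4, Add(6, 12)), 2)) = Mul(Rational(-150275, 454), Pow(Add(4, 18), 2)) = Mul(Rational(-150275, 454), Pow(22, 2)) = Mul(Rational(-150275, 454), 484) = Rational(-36366550, 227)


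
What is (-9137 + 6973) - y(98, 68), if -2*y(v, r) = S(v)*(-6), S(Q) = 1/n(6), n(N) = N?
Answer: -4329/2 ≈ -2164.5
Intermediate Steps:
S(Q) = ⅙ (S(Q) = 1/6 = ⅙)
y(v, r) = ½ (y(v, r) = -(-6)/12 = -½*(-1) = ½)
(-9137 + 6973) - y(98, 68) = (-9137 + 6973) - 1*½ = -2164 - ½ = -4329/2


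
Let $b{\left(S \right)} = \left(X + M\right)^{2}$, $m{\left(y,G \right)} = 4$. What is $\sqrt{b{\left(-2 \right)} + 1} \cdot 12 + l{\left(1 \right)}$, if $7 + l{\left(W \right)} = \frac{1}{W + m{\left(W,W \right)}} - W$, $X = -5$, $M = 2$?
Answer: $- \frac{39}{5} + 12 \sqrt{10} \approx 30.147$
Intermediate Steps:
$b{\left(S \right)} = 9$ ($b{\left(S \right)} = \left(-5 + 2\right)^{2} = \left(-3\right)^{2} = 9$)
$l{\left(W \right)} = -7 + \frac{1}{4 + W} - W$ ($l{\left(W \right)} = -7 - \left(W - \frac{1}{W + 4}\right) = -7 - \left(W - \frac{1}{4 + W}\right) = -7 + \frac{1}{4 + W} - W$)
$\sqrt{b{\left(-2 \right)} + 1} \cdot 12 + l{\left(1 \right)} = \sqrt{9 + 1} \cdot 12 + \frac{-27 - 1^{2} - 11}{4 + 1} = \sqrt{10} \cdot 12 + \frac{-27 - 1 - 11}{5} = 12 \sqrt{10} + \frac{-27 - 1 - 11}{5} = 12 \sqrt{10} + \frac{1}{5} \left(-39\right) = 12 \sqrt{10} - \frac{39}{5} = - \frac{39}{5} + 12 \sqrt{10}$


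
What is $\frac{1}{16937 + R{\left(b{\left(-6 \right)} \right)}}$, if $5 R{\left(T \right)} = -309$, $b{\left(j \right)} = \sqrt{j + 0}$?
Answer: $\frac{5}{84376} \approx 5.9259 \cdot 10^{-5}$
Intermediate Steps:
$b{\left(j \right)} = \sqrt{j}$
$R{\left(T \right)} = - \frac{309}{5}$ ($R{\left(T \right)} = \frac{1}{5} \left(-309\right) = - \frac{309}{5}$)
$\frac{1}{16937 + R{\left(b{\left(-6 \right)} \right)}} = \frac{1}{16937 - \frac{309}{5}} = \frac{1}{\frac{84376}{5}} = \frac{5}{84376}$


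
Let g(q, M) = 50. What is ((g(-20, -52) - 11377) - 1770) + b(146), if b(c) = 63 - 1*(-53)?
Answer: -12981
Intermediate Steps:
b(c) = 116 (b(c) = 63 + 53 = 116)
((g(-20, -52) - 11377) - 1770) + b(146) = ((50 - 11377) - 1770) + 116 = (-11327 - 1770) + 116 = -13097 + 116 = -12981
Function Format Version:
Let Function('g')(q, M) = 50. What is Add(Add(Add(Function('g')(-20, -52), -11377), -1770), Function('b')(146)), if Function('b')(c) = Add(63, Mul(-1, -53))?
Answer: -12981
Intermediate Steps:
Function('b')(c) = 116 (Function('b')(c) = Add(63, 53) = 116)
Add(Add(Add(Function('g')(-20, -52), -11377), -1770), Function('b')(146)) = Add(Add(Add(50, -11377), -1770), 116) = Add(Add(-11327, -1770), 116) = Add(-13097, 116) = -12981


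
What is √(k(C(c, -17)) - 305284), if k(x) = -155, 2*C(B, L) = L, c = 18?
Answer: I*√305439 ≈ 552.67*I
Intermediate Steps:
C(B, L) = L/2
√(k(C(c, -17)) - 305284) = √(-155 - 305284) = √(-305439) = I*√305439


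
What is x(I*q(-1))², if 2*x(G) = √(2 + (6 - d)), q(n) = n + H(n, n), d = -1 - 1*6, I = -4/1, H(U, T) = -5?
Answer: 15/4 ≈ 3.7500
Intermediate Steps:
I = -4 (I = -4*1 = -4)
d = -7 (d = -1 - 6 = -7)
q(n) = -5 + n (q(n) = n - 5 = -5 + n)
x(G) = √15/2 (x(G) = √(2 + (6 - 1*(-7)))/2 = √(2 + (6 + 7))/2 = √(2 + 13)/2 = √15/2)
x(I*q(-1))² = (√15/2)² = 15/4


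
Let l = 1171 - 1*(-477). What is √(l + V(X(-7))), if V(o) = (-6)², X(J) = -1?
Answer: 2*√421 ≈ 41.037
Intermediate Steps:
V(o) = 36
l = 1648 (l = 1171 + 477 = 1648)
√(l + V(X(-7))) = √(1648 + 36) = √1684 = 2*√421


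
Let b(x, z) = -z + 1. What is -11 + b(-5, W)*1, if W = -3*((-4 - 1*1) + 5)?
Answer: -10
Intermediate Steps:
W = 0 (W = -3*((-4 - 1) + 5) = -3*(-5 + 5) = -3*0 = 0)
b(x, z) = 1 - z
-11 + b(-5, W)*1 = -11 + (1 - 1*0)*1 = -11 + (1 + 0)*1 = -11 + 1*1 = -11 + 1 = -10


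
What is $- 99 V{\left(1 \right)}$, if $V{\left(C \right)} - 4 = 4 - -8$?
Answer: $-1584$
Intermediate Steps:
$V{\left(C \right)} = 16$ ($V{\left(C \right)} = 4 + \left(4 - -8\right) = 4 + \left(4 + 8\right) = 4 + 12 = 16$)
$- 99 V{\left(1 \right)} = \left(-99\right) 16 = -1584$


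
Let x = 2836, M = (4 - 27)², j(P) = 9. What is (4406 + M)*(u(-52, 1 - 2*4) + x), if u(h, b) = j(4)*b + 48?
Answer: 13921635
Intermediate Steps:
M = 529 (M = (-23)² = 529)
u(h, b) = 48 + 9*b (u(h, b) = 9*b + 48 = 48 + 9*b)
(4406 + M)*(u(-52, 1 - 2*4) + x) = (4406 + 529)*((48 + 9*(1 - 2*4)) + 2836) = 4935*((48 + 9*(1 - 8)) + 2836) = 4935*((48 + 9*(-7)) + 2836) = 4935*((48 - 63) + 2836) = 4935*(-15 + 2836) = 4935*2821 = 13921635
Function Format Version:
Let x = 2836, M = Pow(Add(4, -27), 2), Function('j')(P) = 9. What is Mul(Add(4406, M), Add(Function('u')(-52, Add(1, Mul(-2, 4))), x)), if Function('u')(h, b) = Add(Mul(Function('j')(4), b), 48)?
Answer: 13921635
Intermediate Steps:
M = 529 (M = Pow(-23, 2) = 529)
Function('u')(h, b) = Add(48, Mul(9, b)) (Function('u')(h, b) = Add(Mul(9, b), 48) = Add(48, Mul(9, b)))
Mul(Add(4406, M), Add(Function('u')(-52, Add(1, Mul(-2, 4))), x)) = Mul(Add(4406, 529), Add(Add(48, Mul(9, Add(1, Mul(-2, 4)))), 2836)) = Mul(4935, Add(Add(48, Mul(9, Add(1, -8))), 2836)) = Mul(4935, Add(Add(48, Mul(9, -7)), 2836)) = Mul(4935, Add(Add(48, -63), 2836)) = Mul(4935, Add(-15, 2836)) = Mul(4935, 2821) = 13921635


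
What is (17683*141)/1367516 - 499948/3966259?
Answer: 9205398574309/5423922642644 ≈ 1.6972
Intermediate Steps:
(17683*141)/1367516 - 499948/3966259 = 2493303*(1/1367516) - 499948*1/3966259 = 2493303/1367516 - 499948/3966259 = 9205398574309/5423922642644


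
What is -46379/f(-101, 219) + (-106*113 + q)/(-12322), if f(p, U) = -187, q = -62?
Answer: 286866759/1152107 ≈ 248.99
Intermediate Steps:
-46379/f(-101, 219) + (-106*113 + q)/(-12322) = -46379/(-187) + (-106*113 - 62)/(-12322) = -46379*(-1/187) + (-11978 - 62)*(-1/12322) = 46379/187 - 12040*(-1/12322) = 46379/187 + 6020/6161 = 286866759/1152107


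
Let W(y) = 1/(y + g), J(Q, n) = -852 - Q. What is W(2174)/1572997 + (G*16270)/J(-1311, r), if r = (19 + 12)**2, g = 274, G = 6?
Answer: 272988386027/1283565552 ≈ 212.68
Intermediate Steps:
r = 961 (r = 31**2 = 961)
W(y) = 1/(274 + y) (W(y) = 1/(y + 274) = 1/(274 + y))
W(2174)/1572997 + (G*16270)/J(-1311, r) = 1/((274 + 2174)*1572997) + (6*16270)/(-852 - 1*(-1311)) = (1/1572997)/2448 + 97620/(-852 + 1311) = (1/2448)*(1/1572997) + 97620/459 = 1/3850696656 + 97620*(1/459) = 1/3850696656 + 32540/153 = 272988386027/1283565552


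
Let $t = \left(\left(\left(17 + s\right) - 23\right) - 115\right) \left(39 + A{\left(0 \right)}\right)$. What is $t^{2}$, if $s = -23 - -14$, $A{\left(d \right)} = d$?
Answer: $25704900$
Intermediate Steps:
$s = -9$ ($s = -23 + 14 = -9$)
$t = -5070$ ($t = \left(\left(\left(17 - 9\right) - 23\right) - 115\right) \left(39 + 0\right) = \left(\left(8 - 23\right) - 115\right) 39 = \left(-15 - 115\right) 39 = \left(-130\right) 39 = -5070$)
$t^{2} = \left(-5070\right)^{2} = 25704900$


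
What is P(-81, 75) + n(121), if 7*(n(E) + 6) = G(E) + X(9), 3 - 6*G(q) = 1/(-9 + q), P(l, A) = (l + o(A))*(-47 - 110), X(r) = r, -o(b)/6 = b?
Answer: 392136527/4704 ≈ 83362.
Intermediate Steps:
o(b) = -6*b
P(l, A) = -157*l + 942*A (P(l, A) = (l - 6*A)*(-47 - 110) = (l - 6*A)*(-157) = -157*l + 942*A)
G(q) = 1/2 - 1/(6*(-9 + q))
n(E) = -33/7 + (-28 + 3*E)/(42*(-9 + E)) (n(E) = -6 + ((-28 + 3*E)/(6*(-9 + E)) + 9)/7 = -6 + (9 + (-28 + 3*E)/(6*(-9 + E)))/7 = -6 + (9/7 + (-28 + 3*E)/(42*(-9 + E))) = -33/7 + (-28 + 3*E)/(42*(-9 + E)))
P(-81, 75) + n(121) = (-157*(-81) + 942*75) + (1754 - 195*121)/(42*(-9 + 121)) = (12717 + 70650) + (1/42)*(1754 - 23595)/112 = 83367 + (1/42)*(1/112)*(-21841) = 83367 - 21841/4704 = 392136527/4704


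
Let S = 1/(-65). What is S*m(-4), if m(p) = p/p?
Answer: -1/65 ≈ -0.015385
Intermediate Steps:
S = -1/65 ≈ -0.015385
m(p) = 1
S*m(-4) = -1/65*1 = -1/65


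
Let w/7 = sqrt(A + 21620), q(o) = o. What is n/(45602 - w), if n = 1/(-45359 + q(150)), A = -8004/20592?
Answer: -78253032/161245896056505203 - 14*sqrt(15915579537)/161245896056505203 ≈ -4.9626e-10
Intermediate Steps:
A = -667/1716 (A = -8004*1/20592 = -667/1716 ≈ -0.38869)
w = 7*sqrt(15915579537)/858 (w = 7*sqrt(-667/1716 + 21620) = 7*sqrt(37099253/1716) = 7*(sqrt(15915579537)/858) = 7*sqrt(15915579537)/858 ≈ 1029.3)
n = -1/45209 (n = 1/(-45359 + 150) = 1/(-45209) = -1/45209 ≈ -2.2119e-5)
n/(45602 - w) = -1/(45209*(45602 - 7*sqrt(15915579537)/858))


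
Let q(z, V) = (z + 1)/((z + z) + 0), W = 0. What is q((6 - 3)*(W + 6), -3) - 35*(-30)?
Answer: 37819/36 ≈ 1050.5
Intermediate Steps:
q(z, V) = (1 + z)/(2*z) (q(z, V) = (1 + z)/(2*z + 0) = (1 + z)/((2*z)) = (1 + z)*(1/(2*z)) = (1 + z)/(2*z))
q((6 - 3)*(W + 6), -3) - 35*(-30) = (1 + (6 - 3)*(0 + 6))/(2*(((6 - 3)*(0 + 6)))) - 35*(-30) = (1 + 3*6)/(2*((3*6))) + 1050 = (½)*(1 + 18)/18 + 1050 = (½)*(1/18)*19 + 1050 = 19/36 + 1050 = 37819/36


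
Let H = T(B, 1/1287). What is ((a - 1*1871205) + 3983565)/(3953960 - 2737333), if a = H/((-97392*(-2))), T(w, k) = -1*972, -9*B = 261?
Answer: 34287827439/19748289464 ≈ 1.7362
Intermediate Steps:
B = -29 (B = -⅑*261 = -29)
T(w, k) = -972
H = -972
a = -81/16232 (a = -972/((-97392*(-2))) = -972/194784 = -972*1/194784 = -81/16232 ≈ -0.0049901)
((a - 1*1871205) + 3983565)/(3953960 - 2737333) = ((-81/16232 - 1*1871205) + 3983565)/(3953960 - 2737333) = ((-81/16232 - 1871205) + 3983565)/1216627 = (-30373399641/16232 + 3983565)*(1/1216627) = (34287827439/16232)*(1/1216627) = 34287827439/19748289464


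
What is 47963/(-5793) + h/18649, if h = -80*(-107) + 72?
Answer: -844456811/108033657 ≈ -7.8166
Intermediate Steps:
h = 8632 (h = 8560 + 72 = 8632)
47963/(-5793) + h/18649 = 47963/(-5793) + 8632/18649 = 47963*(-1/5793) + 8632*(1/18649) = -47963/5793 + 8632/18649 = -844456811/108033657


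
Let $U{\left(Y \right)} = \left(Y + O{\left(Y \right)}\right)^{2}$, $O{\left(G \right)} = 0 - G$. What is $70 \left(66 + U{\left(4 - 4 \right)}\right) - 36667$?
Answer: $-32047$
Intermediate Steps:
$O{\left(G \right)} = - G$
$U{\left(Y \right)} = 0$ ($U{\left(Y \right)} = \left(Y - Y\right)^{2} = 0^{2} = 0$)
$70 \left(66 + U{\left(4 - 4 \right)}\right) - 36667 = 70 \left(66 + 0\right) - 36667 = 70 \cdot 66 - 36667 = 4620 - 36667 = -32047$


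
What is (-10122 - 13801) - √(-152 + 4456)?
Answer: -23923 - 4*√269 ≈ -23989.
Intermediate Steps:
(-10122 - 13801) - √(-152 + 4456) = -23923 - √4304 = -23923 - 4*√269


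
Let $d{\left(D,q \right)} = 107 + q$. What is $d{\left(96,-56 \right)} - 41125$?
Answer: $-41074$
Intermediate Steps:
$d{\left(96,-56 \right)} - 41125 = \left(107 - 56\right) - 41125 = 51 - 41125 = -41074$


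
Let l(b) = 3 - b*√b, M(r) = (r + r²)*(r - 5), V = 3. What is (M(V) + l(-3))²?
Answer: 414 - 126*I*√3 ≈ 414.0 - 218.24*I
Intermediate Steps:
M(r) = (-5 + r)*(r + r²) (M(r) = (r + r²)*(-5 + r) = (-5 + r)*(r + r²))
l(b) = 3 - b^(3/2)
(M(V) + l(-3))² = (3*(-5 + 3² - 4*3) + (3 - (-3)^(3/2)))² = (3*(-5 + 9 - 12) + (3 - (-3)*I*√3))² = (3*(-8) + (3 + 3*I*√3))² = (-24 + (3 + 3*I*√3))² = (-21 + 3*I*√3)²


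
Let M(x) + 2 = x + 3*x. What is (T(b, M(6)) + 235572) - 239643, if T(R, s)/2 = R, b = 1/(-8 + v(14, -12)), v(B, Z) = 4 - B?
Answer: -36640/9 ≈ -4071.1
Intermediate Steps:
M(x) = -2 + 4*x (M(x) = -2 + (x + 3*x) = -2 + 4*x)
b = -1/18 (b = 1/(-8 + (4 - 1*14)) = 1/(-8 + (4 - 14)) = 1/(-8 - 10) = 1/(-18) = -1/18 ≈ -0.055556)
T(R, s) = 2*R
(T(b, M(6)) + 235572) - 239643 = (2*(-1/18) + 235572) - 239643 = (-⅑ + 235572) - 239643 = 2120147/9 - 239643 = -36640/9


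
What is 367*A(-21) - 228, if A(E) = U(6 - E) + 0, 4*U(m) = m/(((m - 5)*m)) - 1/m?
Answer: -539893/2376 ≈ -227.23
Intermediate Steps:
U(m) = -1/(4*m) + 1/(4*(-5 + m)) (U(m) = (m/(((m - 5)*m)) - 1/m)/4 = (m/(((-5 + m)*m)) - 1/m)/4 = (m/((m*(-5 + m))) - 1/m)/4 = (m*(1/(m*(-5 + m))) - 1/m)/4 = (1/(-5 + m) - 1/m)/4 = -1/(4*m) + 1/(4*(-5 + m)))
A(E) = 5/(4*(1 - E)*(6 - E)) (A(E) = 5/(4*(6 - E)*(-5 + (6 - E))) + 0 = 5/(4*(6 - E)*(1 - E)) + 0 = 5/(4*(1 - E)*(6 - E)) + 0 = 5/(4*(1 - E)*(6 - E)))
367*A(-21) - 228 = 367*(5/(4*(-1 - 21)*(-6 - 21))) - 228 = 367*((5/4)/(-22*(-27))) - 228 = 367*((5/4)*(-1/22)*(-1/27)) - 228 = 367*(5/2376) - 228 = 1835/2376 - 228 = -539893/2376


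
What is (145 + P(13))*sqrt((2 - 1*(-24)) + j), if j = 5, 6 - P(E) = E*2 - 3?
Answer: 128*sqrt(31) ≈ 712.67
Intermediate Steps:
P(E) = 9 - 2*E (P(E) = 6 - (E*2 - 3) = 6 - (2*E - 3) = 6 - (-3 + 2*E) = 6 + (3 - 2*E) = 9 - 2*E)
(145 + P(13))*sqrt((2 - 1*(-24)) + j) = (145 + (9 - 2*13))*sqrt((2 - 1*(-24)) + 5) = (145 + (9 - 26))*sqrt((2 + 24) + 5) = (145 - 17)*sqrt(26 + 5) = 128*sqrt(31)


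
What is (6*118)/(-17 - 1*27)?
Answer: -177/11 ≈ -16.091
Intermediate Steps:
(6*118)/(-17 - 1*27) = 708/(-17 - 27) = 708/(-44) = -1/44*708 = -177/11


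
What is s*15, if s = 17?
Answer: 255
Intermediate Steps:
s*15 = 17*15 = 255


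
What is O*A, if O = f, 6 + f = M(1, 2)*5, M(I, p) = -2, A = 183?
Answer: -2928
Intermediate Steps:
f = -16 (f = -6 - 2*5 = -6 - 10 = -16)
O = -16
O*A = -16*183 = -2928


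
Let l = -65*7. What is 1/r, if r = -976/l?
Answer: 455/976 ≈ 0.46619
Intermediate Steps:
l = -455
r = 976/455 (r = -976/(-455) = -976*(-1/455) = 976/455 ≈ 2.1451)
1/r = 1/(976/455) = 455/976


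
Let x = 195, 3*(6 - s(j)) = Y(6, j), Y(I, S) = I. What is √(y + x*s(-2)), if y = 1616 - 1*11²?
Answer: 5*√91 ≈ 47.697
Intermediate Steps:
s(j) = 4 (s(j) = 6 - ⅓*6 = 6 - 2 = 4)
y = 1495 (y = 1616 - 1*121 = 1616 - 121 = 1495)
√(y + x*s(-2)) = √(1495 + 195*4) = √(1495 + 780) = √2275 = 5*√91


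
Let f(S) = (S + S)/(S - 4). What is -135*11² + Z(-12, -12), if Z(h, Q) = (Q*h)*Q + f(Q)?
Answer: -36123/2 ≈ -18062.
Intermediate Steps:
f(S) = 2*S/(-4 + S) (f(S) = (2*S)/(-4 + S) = 2*S/(-4 + S))
Z(h, Q) = h*Q² + 2*Q/(-4 + Q) (Z(h, Q) = (Q*h)*Q + 2*Q/(-4 + Q) = h*Q² + 2*Q/(-4 + Q))
-135*11² + Z(-12, -12) = -135*11² - 12*(2 - 12*(-12)*(-4 - 12))/(-4 - 12) = -135*121 - 12*(2 - 12*(-12)*(-16))/(-16) = -16335 - 12*(-1/16)*(2 - 2304) = -16335 - 12*(-1/16)*(-2302) = -16335 - 3453/2 = -36123/2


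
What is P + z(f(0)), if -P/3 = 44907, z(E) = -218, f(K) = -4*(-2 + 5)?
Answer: -134939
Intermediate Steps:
f(K) = -12 (f(K) = -4*3 = -12)
P = -134721 (P = -3*44907 = -134721)
P + z(f(0)) = -134721 - 218 = -134939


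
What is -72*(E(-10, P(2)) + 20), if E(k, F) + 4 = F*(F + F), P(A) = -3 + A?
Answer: -1296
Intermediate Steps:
E(k, F) = -4 + 2*F² (E(k, F) = -4 + F*(F + F) = -4 + F*(2*F) = -4 + 2*F²)
-72*(E(-10, P(2)) + 20) = -72*((-4 + 2*(-3 + 2)²) + 20) = -72*((-4 + 2*(-1)²) + 20) = -72*((-4 + 2*1) + 20) = -72*((-4 + 2) + 20) = -72*(-2 + 20) = -72*18 = -1296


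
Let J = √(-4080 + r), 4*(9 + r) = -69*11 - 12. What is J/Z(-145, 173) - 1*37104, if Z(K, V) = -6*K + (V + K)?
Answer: -37104 + 3*I*√1903/1796 ≈ -37104.0 + 0.072868*I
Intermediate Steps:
r = -807/4 (r = -9 + (-69*11 - 12)/4 = -9 + (-759 - 12)/4 = -9 + (¼)*(-771) = -9 - 771/4 = -807/4 ≈ -201.75)
J = 3*I*√1903/2 (J = √(-4080 - 807/4) = √(-17127/4) = 3*I*√1903/2 ≈ 65.435*I)
Z(K, V) = V - 5*K (Z(K, V) = -6*K + (K + V) = V - 5*K)
J/Z(-145, 173) - 1*37104 = (3*I*√1903/2)/(173 - 5*(-145)) - 1*37104 = (3*I*√1903/2)/(173 + 725) - 37104 = (3*I*√1903/2)/898 - 37104 = (3*I*√1903/2)*(1/898) - 37104 = 3*I*√1903/1796 - 37104 = -37104 + 3*I*√1903/1796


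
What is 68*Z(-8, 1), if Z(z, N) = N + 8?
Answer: 612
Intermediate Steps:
Z(z, N) = 8 + N
68*Z(-8, 1) = 68*(8 + 1) = 68*9 = 612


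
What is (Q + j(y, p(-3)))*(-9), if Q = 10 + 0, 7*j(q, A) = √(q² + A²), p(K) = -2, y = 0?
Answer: -648/7 ≈ -92.571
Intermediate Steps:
j(q, A) = √(A² + q²)/7 (j(q, A) = √(q² + A²)/7 = √(A² + q²)/7)
Q = 10
(Q + j(y, p(-3)))*(-9) = (10 + √((-2)² + 0²)/7)*(-9) = (10 + √(4 + 0)/7)*(-9) = (10 + √4/7)*(-9) = (10 + (⅐)*2)*(-9) = (10 + 2/7)*(-9) = (72/7)*(-9) = -648/7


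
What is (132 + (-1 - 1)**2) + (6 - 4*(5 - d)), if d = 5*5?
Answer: 222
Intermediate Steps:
d = 25
(132 + (-1 - 1)**2) + (6 - 4*(5 - d)) = (132 + (-1 - 1)**2) + (6 - 4*(5 - 1*25)) = (132 + (-2)**2) + (6 - 4*(5 - 25)) = (132 + 4) + (6 - 4*(-20)) = 136 + (6 + 80) = 136 + 86 = 222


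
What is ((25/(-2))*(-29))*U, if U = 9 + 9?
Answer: 6525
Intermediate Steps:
U = 18
((25/(-2))*(-29))*U = ((25/(-2))*(-29))*18 = ((25*(-1/2))*(-29))*18 = -25/2*(-29)*18 = (725/2)*18 = 6525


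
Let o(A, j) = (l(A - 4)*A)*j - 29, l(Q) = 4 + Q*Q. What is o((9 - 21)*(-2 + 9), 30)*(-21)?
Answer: 410024769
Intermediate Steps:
l(Q) = 4 + Q²
o(A, j) = -29 + A*j*(4 + (-4 + A)²) (o(A, j) = ((4 + (A - 4)²)*A)*j - 29 = ((4 + (-4 + A)²)*A)*j - 29 = (A*(4 + (-4 + A)²))*j - 29 = A*j*(4 + (-4 + A)²) - 29 = -29 + A*j*(4 + (-4 + A)²))
o((9 - 21)*(-2 + 9), 30)*(-21) = (-29 + ((9 - 21)*(-2 + 9))*30*(4 + (-4 + (9 - 21)*(-2 + 9))²))*(-21) = (-29 - 12*7*30*(4 + (-4 - 12*7)²))*(-21) = (-29 - 84*30*(4 + (-4 - 84)²))*(-21) = (-29 - 84*30*(4 + (-88)²))*(-21) = (-29 - 84*30*(4 + 7744))*(-21) = (-29 - 84*30*7748)*(-21) = (-29 - 19524960)*(-21) = -19524989*(-21) = 410024769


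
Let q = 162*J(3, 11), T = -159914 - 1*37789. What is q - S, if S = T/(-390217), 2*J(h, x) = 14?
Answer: 442308375/390217 ≈ 1133.5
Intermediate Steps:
T = -197703 (T = -159914 - 37789 = -197703)
J(h, x) = 7 (J(h, x) = (1/2)*14 = 7)
S = 197703/390217 (S = -197703/(-390217) = -197703*(-1/390217) = 197703/390217 ≈ 0.50665)
q = 1134 (q = 162*7 = 1134)
q - S = 1134 - 1*197703/390217 = 1134 - 197703/390217 = 442308375/390217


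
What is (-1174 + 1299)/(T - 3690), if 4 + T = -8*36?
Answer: -125/3982 ≈ -0.031391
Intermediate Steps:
T = -292 (T = -4 - 8*36 = -4 - 288 = -292)
(-1174 + 1299)/(T - 3690) = (-1174 + 1299)/(-292 - 3690) = 125/(-3982) = 125*(-1/3982) = -125/3982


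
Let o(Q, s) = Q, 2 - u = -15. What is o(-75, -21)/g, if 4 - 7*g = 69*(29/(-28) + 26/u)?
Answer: 249900/14311 ≈ 17.462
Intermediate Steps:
u = 17 (u = 2 - 1*(-15) = 2 + 15 = 17)
g = -14311/3332 (g = 4/7 - 69*(29/(-28) + 26/17)/7 = 4/7 - 69*(29*(-1/28) + 26*(1/17))/7 = 4/7 - 69*(-29/28 + 26/17)/7 = 4/7 - 69*235/(7*476) = 4/7 - ⅐*16215/476 = 4/7 - 16215/3332 = -14311/3332 ≈ -4.2950)
o(-75, -21)/g = -75/(-14311/3332) = -75*(-3332/14311) = 249900/14311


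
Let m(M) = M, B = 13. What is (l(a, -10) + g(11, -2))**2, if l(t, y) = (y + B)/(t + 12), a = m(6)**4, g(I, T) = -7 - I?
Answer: 61575409/190096 ≈ 323.92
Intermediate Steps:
a = 1296 (a = 6**4 = 1296)
l(t, y) = (13 + y)/(12 + t) (l(t, y) = (y + 13)/(t + 12) = (13 + y)/(12 + t))
(l(a, -10) + g(11, -2))**2 = ((13 - 10)/(12 + 1296) + (-7 - 1*11))**2 = (3/1308 + (-7 - 11))**2 = ((1/1308)*3 - 18)**2 = (1/436 - 18)**2 = (-7847/436)**2 = 61575409/190096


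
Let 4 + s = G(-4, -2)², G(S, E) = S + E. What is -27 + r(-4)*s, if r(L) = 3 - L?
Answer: 197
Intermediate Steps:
G(S, E) = E + S
s = 32 (s = -4 + (-2 - 4)² = -4 + (-6)² = -4 + 36 = 32)
-27 + r(-4)*s = -27 + (3 - 1*(-4))*32 = -27 + (3 + 4)*32 = -27 + 7*32 = -27 + 224 = 197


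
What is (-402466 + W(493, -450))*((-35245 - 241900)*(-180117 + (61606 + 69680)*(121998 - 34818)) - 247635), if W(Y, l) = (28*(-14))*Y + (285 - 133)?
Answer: 1889158114147708323900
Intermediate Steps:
W(Y, l) = 152 - 392*Y (W(Y, l) = -392*Y + 152 = 152 - 392*Y)
(-402466 + W(493, -450))*((-35245 - 241900)*(-180117 + (61606 + 69680)*(121998 - 34818)) - 247635) = (-402466 + (152 - 392*493))*((-35245 - 241900)*(-180117 + (61606 + 69680)*(121998 - 34818)) - 247635) = (-402466 + (152 - 193256))*(-277145*(-180117 + 131286*87180) - 247635) = (-402466 - 193104)*(-277145*(-180117 + 11445513480) - 247635) = -595570*(-277145*11445333363 - 247635) = -595570*(-3172016914888635 - 247635) = -595570*(-3172016915136270) = 1889158114147708323900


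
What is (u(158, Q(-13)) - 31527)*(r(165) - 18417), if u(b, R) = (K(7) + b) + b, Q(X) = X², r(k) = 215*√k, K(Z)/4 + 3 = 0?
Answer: 575033991 - 6712945*√165 ≈ 4.8880e+8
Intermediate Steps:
K(Z) = -12 (K(Z) = -12 + 4*0 = -12 + 0 = -12)
u(b, R) = -12 + 2*b (u(b, R) = (-12 + b) + b = -12 + 2*b)
(u(158, Q(-13)) - 31527)*(r(165) - 18417) = ((-12 + 2*158) - 31527)*(215*√165 - 18417) = ((-12 + 316) - 31527)*(-18417 + 215*√165) = (304 - 31527)*(-18417 + 215*√165) = -31223*(-18417 + 215*√165) = 575033991 - 6712945*√165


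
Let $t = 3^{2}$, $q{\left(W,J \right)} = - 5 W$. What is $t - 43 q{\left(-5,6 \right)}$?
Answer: $-1066$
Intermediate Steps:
$t = 9$
$t - 43 q{\left(-5,6 \right)} = 9 - 43 \left(\left(-5\right) \left(-5\right)\right) = 9 - 1075 = -1066$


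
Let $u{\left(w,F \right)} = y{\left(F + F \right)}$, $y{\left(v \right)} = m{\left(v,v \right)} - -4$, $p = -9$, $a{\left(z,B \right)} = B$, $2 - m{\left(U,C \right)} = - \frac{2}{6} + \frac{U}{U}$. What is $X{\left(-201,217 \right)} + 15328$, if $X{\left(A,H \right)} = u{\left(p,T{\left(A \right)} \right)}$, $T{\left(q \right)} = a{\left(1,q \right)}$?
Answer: $\frac{46000}{3} \approx 15333.0$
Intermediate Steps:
$m{\left(U,C \right)} = \frac{4}{3}$ ($m{\left(U,C \right)} = 2 - \left(- \frac{2}{6} + \frac{U}{U}\right) = 2 - \left(\left(-2\right) \frac{1}{6} + 1\right) = 2 - \left(- \frac{1}{3} + 1\right) = 2 - \frac{2}{3} = \frac{4}{3}$)
$T{\left(q \right)} = q$
$y{\left(v \right)} = \frac{16}{3}$ ($y{\left(v \right)} = \frac{4}{3} - -4 = \frac{4}{3} + 4 = \frac{16}{3}$)
$u{\left(w,F \right)} = \frac{16}{3}$
$X{\left(A,H \right)} = \frac{16}{3}$
$X{\left(-201,217 \right)} + 15328 = \frac{16}{3} + 15328 = \frac{46000}{3}$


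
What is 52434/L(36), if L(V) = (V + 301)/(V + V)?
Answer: 3775248/337 ≈ 11203.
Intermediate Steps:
L(V) = (301 + V)/(2*V) (L(V) = (301 + V)/((2*V)) = (301 + V)*(1/(2*V)) = (301 + V)/(2*V))
52434/L(36) = 52434/(((½)*(301 + 36)/36)) = 52434/(((½)*(1/36)*337)) = 52434/(337/72) = 52434*(72/337) = 3775248/337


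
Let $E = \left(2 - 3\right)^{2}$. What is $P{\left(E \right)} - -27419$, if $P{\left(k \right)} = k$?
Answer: $27420$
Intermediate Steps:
$E = 1$ ($E = \left(-1\right)^{2} = 1$)
$P{\left(E \right)} - -27419 = 1 - -27419 = 1 + 27419 = 27420$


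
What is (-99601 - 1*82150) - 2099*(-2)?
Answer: -177553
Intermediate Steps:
(-99601 - 1*82150) - 2099*(-2) = (-99601 - 82150) - 1*(-4198) = -181751 + 4198 = -177553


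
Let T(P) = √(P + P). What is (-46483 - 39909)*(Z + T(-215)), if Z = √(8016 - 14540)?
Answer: 86392*I*(-√430 - 2*√1631) ≈ -8.7695e+6*I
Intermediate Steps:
T(P) = √2*√P (T(P) = √(2*P) = √2*√P)
Z = 2*I*√1631 (Z = √(-6524) = 2*I*√1631 ≈ 80.771*I)
(-46483 - 39909)*(Z + T(-215)) = (-46483 - 39909)*(2*I*√1631 + √2*√(-215)) = -86392*(2*I*√1631 + √2*(I*√215)) = -86392*(2*I*√1631 + I*√430) = -86392*(I*√430 + 2*I*√1631) = -172784*I*√1631 - 86392*I*√430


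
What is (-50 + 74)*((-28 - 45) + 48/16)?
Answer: -1680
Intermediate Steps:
(-50 + 74)*((-28 - 45) + 48/16) = 24*(-73 + 48*(1/16)) = 24*(-73 + 3) = 24*(-70) = -1680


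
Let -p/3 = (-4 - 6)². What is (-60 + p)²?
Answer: 129600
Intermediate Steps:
p = -300 (p = -3*(-4 - 6)² = -3*(-10)² = -3*100 = -300)
(-60 + p)² = (-60 - 300)² = (-360)² = 129600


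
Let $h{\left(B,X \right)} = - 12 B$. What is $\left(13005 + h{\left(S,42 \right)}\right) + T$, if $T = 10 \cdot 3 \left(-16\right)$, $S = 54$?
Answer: $11877$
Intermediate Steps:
$T = -480$ ($T = 30 \left(-16\right) = -480$)
$\left(13005 + h{\left(S,42 \right)}\right) + T = \left(13005 - 648\right) - 480 = 12357 - 480 = 11877$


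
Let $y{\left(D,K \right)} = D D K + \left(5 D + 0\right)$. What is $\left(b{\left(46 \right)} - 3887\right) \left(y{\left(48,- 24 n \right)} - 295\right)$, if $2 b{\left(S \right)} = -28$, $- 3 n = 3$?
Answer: $-215495141$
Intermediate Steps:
$n = -1$ ($n = \left(- \frac{1}{3}\right) 3 = -1$)
$b{\left(S \right)} = -14$ ($b{\left(S \right)} = \frac{1}{2} \left(-28\right) = -14$)
$y{\left(D,K \right)} = 5 D + K D^{2}$ ($y{\left(D,K \right)} = D^{2} K + 5 D = K D^{2} + 5 D = 5 D + K D^{2}$)
$\left(b{\left(46 \right)} - 3887\right) \left(y{\left(48,- 24 n \right)} - 295\right) = \left(-14 - 3887\right) \left(48 \left(5 + 48 \left(\left(-24\right) \left(-1\right)\right)\right) - 295\right) = - 3901 \left(48 \left(5 + 48 \cdot 24\right) - 295\right) = - 3901 \left(48 \left(5 + 1152\right) - 295\right) = - 3901 \left(48 \cdot 1157 - 295\right) = - 3901 \left(55536 - 295\right) = \left(-3901\right) 55241 = -215495141$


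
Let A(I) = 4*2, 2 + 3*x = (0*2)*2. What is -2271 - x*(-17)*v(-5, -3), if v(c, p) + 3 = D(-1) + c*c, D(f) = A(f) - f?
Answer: -7867/3 ≈ -2622.3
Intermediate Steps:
x = -2/3 (x = -2/3 + ((0*2)*2)/3 = -2/3 + (0*2)/3 = -2/3 + (1/3)*0 = -2/3 + 0 = -2/3 ≈ -0.66667)
A(I) = 8
D(f) = 8 - f
v(c, p) = 6 + c**2 (v(c, p) = -3 + ((8 - 1*(-1)) + c*c) = -3 + ((8 + 1) + c**2) = -3 + (9 + c**2) = 6 + c**2)
-2271 - x*(-17)*v(-5, -3) = -2271 - (-2/3*(-17))*(6 + (-5)**2) = -2271 - 34*(6 + 25)/3 = -2271 - 34*31/3 = -2271 - 1*1054/3 = -2271 - 1054/3 = -7867/3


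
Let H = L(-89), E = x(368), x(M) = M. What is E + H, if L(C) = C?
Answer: 279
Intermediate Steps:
E = 368
H = -89
E + H = 368 - 89 = 279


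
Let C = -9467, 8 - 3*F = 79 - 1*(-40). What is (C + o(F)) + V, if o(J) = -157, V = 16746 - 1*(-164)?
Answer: 7286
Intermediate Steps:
F = -37 (F = 8/3 - (79 - 1*(-40))/3 = 8/3 - (79 + 40)/3 = 8/3 - ⅓*119 = 8/3 - 119/3 = -37)
V = 16910 (V = 16746 + 164 = 16910)
(C + o(F)) + V = (-9467 - 157) + 16910 = -9624 + 16910 = 7286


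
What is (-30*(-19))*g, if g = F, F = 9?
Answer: 5130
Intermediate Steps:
g = 9
(-30*(-19))*g = -30*(-19)*9 = 570*9 = 5130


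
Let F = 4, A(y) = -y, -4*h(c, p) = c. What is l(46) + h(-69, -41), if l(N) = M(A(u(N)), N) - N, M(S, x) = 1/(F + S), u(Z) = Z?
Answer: -2417/84 ≈ -28.774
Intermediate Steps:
h(c, p) = -c/4
M(S, x) = 1/(4 + S)
l(N) = 1/(4 - N) - N
l(46) + h(-69, -41) = (-1 - 1*46*(-4 + 46))/(-4 + 46) - ¼*(-69) = (-1 - 1*46*42)/42 + 69/4 = (-1 - 1932)/42 + 69/4 = (1/42)*(-1933) + 69/4 = -1933/42 + 69/4 = -2417/84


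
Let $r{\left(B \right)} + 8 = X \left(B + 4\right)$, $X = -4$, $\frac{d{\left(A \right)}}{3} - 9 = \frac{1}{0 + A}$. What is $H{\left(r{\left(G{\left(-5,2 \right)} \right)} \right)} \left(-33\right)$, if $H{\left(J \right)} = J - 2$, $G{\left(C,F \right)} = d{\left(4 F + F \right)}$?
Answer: $\frac{22308}{5} \approx 4461.6$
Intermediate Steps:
$d{\left(A \right)} = 27 + \frac{3}{A}$ ($d{\left(A \right)} = 27 + \frac{3}{0 + A} = 27 + \frac{3}{A}$)
$G{\left(C,F \right)} = 27 + \frac{3}{5 F}$ ($G{\left(C,F \right)} = 27 + \frac{3}{4 F + F} = 27 + \frac{3}{5 F}$)
$r{\left(B \right)} = -24 - 4 B$ ($r{\left(B \right)} = -8 - 4 \left(B + 4\right) = -8 - 4 \left(4 + B\right) = -8 - \left(16 + 4 B\right) = -24 - 4 B$)
$H{\left(J \right)} = -2 + J$
$H{\left(r{\left(G{\left(-5,2 \right)} \right)} \right)} \left(-33\right) = \left(-2 - \left(24 + 4 \left(27 + \frac{3}{5 \cdot 2}\right)\right)\right) \left(-33\right) = \left(-2 - \left(24 + 4 \left(27 + \frac{3}{5} \cdot \frac{1}{2}\right)\right)\right) \left(-33\right) = \left(-2 - \left(24 + 4 \left(27 + \frac{3}{10}\right)\right)\right) \left(-33\right) = \left(-2 - \frac{666}{5}\right) \left(-33\right) = \left(- \frac{676}{5}\right) \left(-33\right) = \frac{22308}{5}$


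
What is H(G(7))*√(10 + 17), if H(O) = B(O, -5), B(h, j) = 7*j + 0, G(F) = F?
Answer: -105*√3 ≈ -181.87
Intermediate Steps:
B(h, j) = 7*j
H(O) = -35 (H(O) = 7*(-5) = -35)
H(G(7))*√(10 + 17) = -35*√(10 + 17) = -105*√3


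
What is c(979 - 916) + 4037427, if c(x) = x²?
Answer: 4041396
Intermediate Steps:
c(979 - 916) + 4037427 = (979 - 916)² + 4037427 = 63² + 4037427 = 3969 + 4037427 = 4041396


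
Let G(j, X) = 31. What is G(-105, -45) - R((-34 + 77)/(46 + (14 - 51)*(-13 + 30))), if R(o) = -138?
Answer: 169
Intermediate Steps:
G(-105, -45) - R((-34 + 77)/(46 + (14 - 51)*(-13 + 30))) = 31 - 1*(-138) = 31 + 138 = 169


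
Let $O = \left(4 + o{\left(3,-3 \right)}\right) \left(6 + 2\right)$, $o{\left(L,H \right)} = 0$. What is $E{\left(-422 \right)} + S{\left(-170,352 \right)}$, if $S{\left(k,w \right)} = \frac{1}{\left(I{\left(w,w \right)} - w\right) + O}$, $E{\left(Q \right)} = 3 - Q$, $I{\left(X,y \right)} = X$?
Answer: $\frac{13601}{32} \approx 425.03$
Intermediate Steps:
$O = 32$ ($O = \left(4 + 0\right) \left(6 + 2\right) = 4 \cdot 8 = 32$)
$S{\left(k,w \right)} = \frac{1}{32}$ ($S{\left(k,w \right)} = \frac{1}{\left(w - w\right) + 32} = \frac{1}{0 + 32} = \frac{1}{32}$)
$E{\left(-422 \right)} + S{\left(-170,352 \right)} = \left(3 - -422\right) + \frac{1}{32} = \left(3 + 422\right) + \frac{1}{32} = 425 + \frac{1}{32} = \frac{13601}{32}$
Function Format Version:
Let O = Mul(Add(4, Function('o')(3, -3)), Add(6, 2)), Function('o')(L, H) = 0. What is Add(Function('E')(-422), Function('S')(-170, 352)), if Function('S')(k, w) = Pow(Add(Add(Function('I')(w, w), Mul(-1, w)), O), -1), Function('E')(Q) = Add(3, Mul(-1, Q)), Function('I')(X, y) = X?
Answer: Rational(13601, 32) ≈ 425.03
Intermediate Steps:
O = 32 (O = Mul(Add(4, 0), Add(6, 2)) = Mul(4, 8) = 32)
Function('S')(k, w) = Rational(1, 32) (Function('S')(k, w) = Pow(Add(Add(w, Mul(-1, w)), 32), -1) = Pow(Add(0, 32), -1) = Pow(32, -1) = Rational(1, 32))
Add(Function('E')(-422), Function('S')(-170, 352)) = Add(Add(3, Mul(-1, -422)), Rational(1, 32)) = Add(Add(3, 422), Rational(1, 32)) = Add(425, Rational(1, 32)) = Rational(13601, 32)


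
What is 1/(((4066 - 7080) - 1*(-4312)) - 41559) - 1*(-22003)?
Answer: 885862782/40261 ≈ 22003.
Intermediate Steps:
1/(((4066 - 7080) - 1*(-4312)) - 41559) - 1*(-22003) = 1/((-3014 + 4312) - 41559) + 22003 = 1/(1298 - 41559) + 22003 = 1/(-40261) + 22003 = -1/40261 + 22003 = 885862782/40261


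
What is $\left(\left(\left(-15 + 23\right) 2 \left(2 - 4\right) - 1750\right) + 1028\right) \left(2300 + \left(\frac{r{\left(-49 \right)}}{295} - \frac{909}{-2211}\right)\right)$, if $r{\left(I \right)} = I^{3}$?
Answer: $- \frac{311731175288}{217415} \approx -1.4338 \cdot 10^{6}$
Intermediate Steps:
$\left(\left(\left(-15 + 23\right) 2 \left(2 - 4\right) - 1750\right) + 1028\right) \left(2300 + \left(\frac{r{\left(-49 \right)}}{295} - \frac{909}{-2211}\right)\right) = \left(\left(\left(-15 + 23\right) 2 \left(2 - 4\right) - 1750\right) + 1028\right) \left(2300 + \left(\frac{\left(-49\right)^{3}}{295} - \frac{909}{-2211}\right)\right) = \left(\left(8 \cdot 2 \left(-2\right) - 1750\right) + 1028\right) \left(2300 - \frac{86617928}{217415}\right) = \left(\left(8 \left(-4\right) - 1750\right) + 1028\right) \left(2300 + \left(- \frac{117649}{295} + \frac{303}{737}\right)\right) = \left(\left(-32 - 1750\right) + 1028\right) \left(2300 - \frac{86617928}{217415}\right) = \left(-1782 + 1028\right) \frac{413436572}{217415} = \left(-754\right) \frac{413436572}{217415} = - \frac{311731175288}{217415}$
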